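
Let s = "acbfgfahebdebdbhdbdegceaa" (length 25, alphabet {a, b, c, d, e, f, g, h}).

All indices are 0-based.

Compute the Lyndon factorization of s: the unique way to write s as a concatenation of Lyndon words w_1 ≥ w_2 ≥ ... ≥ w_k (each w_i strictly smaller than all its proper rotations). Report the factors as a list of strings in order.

["acbfgfahebdebdbhdbdegce", "a", "a"]

emit factor 1: 'acbfgfahebdebdbhdbdegce' (i=0, period=23)
emit factor 2: 'a' (i=23, period=1)
emit factor 3: 'a' (i=24, period=1)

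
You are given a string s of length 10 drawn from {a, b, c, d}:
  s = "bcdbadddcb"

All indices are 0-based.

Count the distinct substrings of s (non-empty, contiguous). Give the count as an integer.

48

sorted suffixes:
  #0 SA[0]=4  'adddcb'
  #1 SA[1]=9  'b'
  #2 SA[2]=3  'badddcb'
  #3 SA[3]=0  'bcdbadddcb'
  #4 SA[4]=8  'cb'
  #5 SA[5]=1  'cdbadddcb'
  #6 SA[6]=2  'dbadddcb'
  #7 SA[7]=7  'dcb'
  #8 SA[8]=6  'ddcb'
  #9 SA[9]=5  'dddcb'

SA = [4, 9, 3, 0, 8, 1, 2, 7, 6, 5]
[i] adj suffixes → lcp
  [1] 4/9 → 0 ('')
  [2] 9/3 → 1 ('b')
  [3] 3/0 → 1 ('b')
  [4] 0/8 → 0 ('')
  [5] 8/1 → 1 ('c')
  [6] 1/2 → 0 ('')
  [7] 2/7 → 1 ('d')
  [8] 7/6 → 1 ('d')
  [9] 6/5 → 2 ('dd')

n(n+1)/2 = 10·11/2 = 55
Σ LCP = 0 + 0 + 1 + 1 + 0 + 1 + 0 + 1 + 1 + 2 = 7
distinct = 55 − 7 = 48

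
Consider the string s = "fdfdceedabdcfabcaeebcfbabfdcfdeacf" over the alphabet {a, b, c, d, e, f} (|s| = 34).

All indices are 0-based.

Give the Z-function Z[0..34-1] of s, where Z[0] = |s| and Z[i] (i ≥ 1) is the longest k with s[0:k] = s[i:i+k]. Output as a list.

Z[0]=34
i=1: outside box; Z[1]=0
i=2: outside box; Z[2]=2 scan→box=[2,4)
i=3: min(r-i=1, Z[1]=0)=0; Z[3]=0
i=4: outside box; Z[4]=0
i=5: outside box; Z[5]=0
i=6: outside box; Z[6]=0
i=7: outside box; Z[7]=0
i=8: outside box; Z[8]=0
i=9: outside box; Z[9]=0
i=10: outside box; Z[10]=0
i=11: outside box; Z[11]=0
i=12: outside box; Z[12]=1 scan→box=[12,13)
i=13: outside box; Z[13]=0
i=14: outside box; Z[14]=0
i=15: outside box; Z[15]=0
i=16: outside box; Z[16]=0
i=17: outside box; Z[17]=0
i=18: outside box; Z[18]=0
i=19: outside box; Z[19]=0
i=20: outside box; Z[20]=0
i=21: outside box; Z[21]=1 scan→box=[21,22)
i=22: outside box; Z[22]=0
i=23: outside box; Z[23]=0
i=24: outside box; Z[24]=0
i=25: outside box; Z[25]=2 scan→box=[25,27)
i=26: min(r-i=1, Z[1]=0)=0; Z[26]=0
i=27: outside box; Z[27]=0
i=28: outside box; Z[28]=2 scan→box=[28,30)
i=29: min(r-i=1, Z[1]=0)=0; Z[29]=0
i=30: outside box; Z[30]=0
i=31: outside box; Z[31]=0
i=32: outside box; Z[32]=0
i=33: outside box; Z[33]=1 scan→box=[33,34)

[34, 0, 2, 0, 0, 0, 0, 0, 0, 0, 0, 0, 1, 0, 0, 0, 0, 0, 0, 0, 0, 1, 0, 0, 0, 2, 0, 0, 2, 0, 0, 0, 0, 1]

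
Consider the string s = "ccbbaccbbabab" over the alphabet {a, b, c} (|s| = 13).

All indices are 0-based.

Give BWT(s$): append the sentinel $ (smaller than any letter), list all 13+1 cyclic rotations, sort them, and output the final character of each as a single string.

bbbbaabbcccca$

rank  rotation        last
    0  $ccbbaccbbabab  b
    1  ab$ccbbaccbbab  b
    2  abab$ccbbaccbb  b
    3  accbbabab$ccbb  b
    4  b$ccbbaccbbaba  a
    5  bab$ccbbaccbba  a
    6  babab$ccbbaccb  b
    7  baccbbabab$ccb  b
    8  bbabab$ccbbacc  c
    9  bbaccbbabab$cc  c
   10  cbbabab$ccbbac  c
   11  cbbaccbbabab$c  c
   12  ccbbabab$ccbba  a
   13  ccbbaccbbabab$  $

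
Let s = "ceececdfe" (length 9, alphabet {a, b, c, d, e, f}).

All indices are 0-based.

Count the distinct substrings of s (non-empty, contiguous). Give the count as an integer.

rank→(start, suffix):
  0 → (5, 'cdfe')
  1 → (3, 'cecdfe')
  2 → (0, 'ceececdfe')
  3 → (6, 'dfe')
  4 → (8, 'e')
  5 → (4, 'ecdfe')
  6 → (2, 'ececdfe')
  7 → (1, 'eececdfe')
  8 → (7, 'fe')

SA = [5, 3, 0, 6, 8, 4, 2, 1, 7]
rank  pair      lcp
   1  s[5:],s[3:]  1  'c'
   2  s[3:],s[0:]  2  'ce'
   3  s[0:],s[6:]  0  ''
   4  s[6:],s[8:]  0  ''
   5  s[8:],s[4:]  1  'e'
   6  s[4:],s[2:]  2  'ec'
   7  s[2:],s[1:]  1  'e'
   8  s[1:],s[7:]  0  ''

n(n+1)/2 = 9·10/2 = 45
Σ LCP = 0 + 1 + 2 + 0 + 0 + 1 + 2 + 1 + 0 = 7
distinct = 45 − 7 = 38

38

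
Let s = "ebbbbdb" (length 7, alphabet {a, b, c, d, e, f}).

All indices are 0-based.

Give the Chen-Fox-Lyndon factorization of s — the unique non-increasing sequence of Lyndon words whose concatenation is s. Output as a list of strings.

emit factor 1: 'e' (i=0, period=1)
emit factor 2: 'bbbbd' (i=1, period=5)
emit factor 3: 'b' (i=6, period=1)

["e", "bbbbd", "b"]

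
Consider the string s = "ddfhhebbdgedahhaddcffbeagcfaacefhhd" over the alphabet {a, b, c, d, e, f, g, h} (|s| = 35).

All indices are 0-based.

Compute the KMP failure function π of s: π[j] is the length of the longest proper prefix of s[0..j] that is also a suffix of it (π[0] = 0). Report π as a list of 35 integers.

[0, 1, 0, 0, 0, 0, 0, 0, 1, 0, 0, 1, 0, 0, 0, 0, 1, 2, 0, 0, 0, 0, 0, 0, 0, 0, 0, 0, 0, 0, 0, 0, 0, 0, 1]

π[0] = 0
j=1 s[j]='d': π[1]=1 (border 'd')
j=2 s[j]='f': k: 1→0; π[2]=0 (border '')
j=3 s[j]='h': π[3]=0 (border '')
j=4 s[j]='h': π[4]=0 (border '')
j=5 s[j]='e': π[5]=0 (border '')
j=6 s[j]='b': π[6]=0 (border '')
j=7 s[j]='b': π[7]=0 (border '')
j=8 s[j]='d': π[8]=1 (border 'd')
j=9 s[j]='g': k: 1→0; π[9]=0 (border '')
j=10 s[j]='e': π[10]=0 (border '')
j=11 s[j]='d': π[11]=1 (border 'd')
j=12 s[j]='a': k: 1→0; π[12]=0 (border '')
j=13 s[j]='h': π[13]=0 (border '')
j=14 s[j]='h': π[14]=0 (border '')
j=15 s[j]='a': π[15]=0 (border '')
j=16 s[j]='d': π[16]=1 (border 'd')
j=17 s[j]='d': π[17]=2 (border 'dd')
j=18 s[j]='c': k: 2→1→0; π[18]=0 (border '')
j=19 s[j]='f': π[19]=0 (border '')
j=20 s[j]='f': π[20]=0 (border '')
j=21 s[j]='b': π[21]=0 (border '')
j=22 s[j]='e': π[22]=0 (border '')
j=23 s[j]='a': π[23]=0 (border '')
j=24 s[j]='g': π[24]=0 (border '')
j=25 s[j]='c': π[25]=0 (border '')
j=26 s[j]='f': π[26]=0 (border '')
j=27 s[j]='a': π[27]=0 (border '')
j=28 s[j]='a': π[28]=0 (border '')
j=29 s[j]='c': π[29]=0 (border '')
j=30 s[j]='e': π[30]=0 (border '')
j=31 s[j]='f': π[31]=0 (border '')
j=32 s[j]='h': π[32]=0 (border '')
j=33 s[j]='h': π[33]=0 (border '')
j=34 s[j]='d': π[34]=1 (border 'd')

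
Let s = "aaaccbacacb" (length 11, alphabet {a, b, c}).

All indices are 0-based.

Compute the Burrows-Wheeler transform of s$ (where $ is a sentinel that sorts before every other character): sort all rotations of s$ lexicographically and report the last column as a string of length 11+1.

rank  rotation      last
    0  $aaaccbacacb  b
    1  aaaccbacacb$  $
    2  aaccbacacb$a  a
    3  acacb$aaaccb  b
    4  acb$aaaccbac  c
    5  accbacacb$aa  a
    6  b$aaaccbacac  c
    7  bacacb$aaacc  c
    8  cacb$aaaccba  a
    9  cb$aaaccbaca  a
   10  cbacacb$aaac  c
   11  ccbacacb$aaa  a

b$abcaccaaca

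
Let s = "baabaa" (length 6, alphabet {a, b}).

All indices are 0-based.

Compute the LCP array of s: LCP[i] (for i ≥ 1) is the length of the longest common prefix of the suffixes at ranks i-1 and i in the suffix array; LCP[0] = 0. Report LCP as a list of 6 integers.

[0, 1, 2, 1, 0, 3]

rank→(start, suffix):
  0 → (5, 'a')
  1 → (4, 'aa')
  2 → (1, 'aabaa')
  3 → (2, 'abaa')
  4 → (3, 'baa')
  5 → (0, 'baabaa')

SA = [5, 4, 1, 2, 3, 0]
[i] adj suffixes → lcp
  [1] 5/4 → 1 ('a')
  [2] 4/1 → 2 ('aa')
  [3] 1/2 → 1 ('a')
  [4] 2/3 → 0 ('')
  [5] 3/0 → 3 ('baa')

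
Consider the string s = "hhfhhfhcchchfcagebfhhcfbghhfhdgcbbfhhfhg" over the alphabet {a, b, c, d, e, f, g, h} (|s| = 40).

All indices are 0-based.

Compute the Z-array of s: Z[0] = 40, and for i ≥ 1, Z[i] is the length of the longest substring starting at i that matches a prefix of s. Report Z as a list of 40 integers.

[40, 1, 0, 4, 1, 0, 1, 0, 0, 1, 0, 1, 0, 0, 0, 0, 0, 0, 0, 2, 1, 0, 0, 0, 0, 4, 1, 0, 1, 0, 0, 0, 0, 0, 0, 4, 1, 0, 1, 0]

Z[0]=40
i=1: i≥r, start 0; Z[1]=1 grow→box=[1,2)
i=2: i≥r, start 0; Z[2]=0
i=3: i≥r, start 0; Z[3]=4 grow→box=[3,7)
i=4: min(r-i=3, Z[1]=1)=1; Z[4]=1
i=5: min(r-i=2, Z[2]=0)=0; Z[5]=0
i=6: min(r-i=1, Z[3]=4)=1; Z[6]=1
i=7: i≥r, start 0; Z[7]=0
i=8: i≥r, start 0; Z[8]=0
i=9: i≥r, start 0; Z[9]=1 grow→box=[9,10)
i=10: i≥r, start 0; Z[10]=0
i=11: i≥r, start 0; Z[11]=1 grow→box=[11,12)
i=12: i≥r, start 0; Z[12]=0
i=13: i≥r, start 0; Z[13]=0
i=14: i≥r, start 0; Z[14]=0
i=15: i≥r, start 0; Z[15]=0
i=16: i≥r, start 0; Z[16]=0
i=17: i≥r, start 0; Z[17]=0
i=18: i≥r, start 0; Z[18]=0
i=19: i≥r, start 0; Z[19]=2 grow→box=[19,21)
i=20: min(r-i=1, Z[1]=1)=1; Z[20]=1
i=21: i≥r, start 0; Z[21]=0
i=22: i≥r, start 0; Z[22]=0
i=23: i≥r, start 0; Z[23]=0
i=24: i≥r, start 0; Z[24]=0
i=25: i≥r, start 0; Z[25]=4 grow→box=[25,29)
i=26: min(r-i=3, Z[1]=1)=1; Z[26]=1
i=27: min(r-i=2, Z[2]=0)=0; Z[27]=0
i=28: min(r-i=1, Z[3]=4)=1; Z[28]=1
i=29: i≥r, start 0; Z[29]=0
i=30: i≥r, start 0; Z[30]=0
i=31: i≥r, start 0; Z[31]=0
i=32: i≥r, start 0; Z[32]=0
i=33: i≥r, start 0; Z[33]=0
i=34: i≥r, start 0; Z[34]=0
i=35: i≥r, start 0; Z[35]=4 grow→box=[35,39)
i=36: min(r-i=3, Z[1]=1)=1; Z[36]=1
i=37: min(r-i=2, Z[2]=0)=0; Z[37]=0
i=38: min(r-i=1, Z[3]=4)=1; Z[38]=1
i=39: i≥r, start 0; Z[39]=0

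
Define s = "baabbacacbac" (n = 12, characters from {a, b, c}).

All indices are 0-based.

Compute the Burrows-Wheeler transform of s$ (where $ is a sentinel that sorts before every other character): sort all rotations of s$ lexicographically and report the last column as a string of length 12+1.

cbabbc$cbaaaa

rank  rotation       last
    0  $baabbacacbac  c
    1  aabbacacbac$b  b
    2  abbacacbac$ba  a
    3  ac$baabbacacb  b
    4  acacbac$baabb  b
    5  acbac$baabbac  c
    6  baabbacacbac$  $
    7  bac$baabbacac  c
    8  bacacbac$baab  b
    9  bbacacbac$baa  a
   10  c$baabbacacba  a
   11  cacbac$baabba  a
   12  cbac$baabbaca  a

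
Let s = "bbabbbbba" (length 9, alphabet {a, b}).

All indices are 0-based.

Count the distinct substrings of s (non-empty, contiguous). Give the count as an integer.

sorted suffixes:
  #0 SA[0]=8  'a'
  #1 SA[1]=2  'abbbbba'
  #2 SA[2]=7  'ba'
  #3 SA[3]=1  'babbbbba'
  #4 SA[4]=6  'bba'
  #5 SA[5]=0  'bbabbbbba'
  #6 SA[6]=5  'bbba'
  #7 SA[7]=4  'bbbba'
  #8 SA[8]=3  'bbbbba'

SA = [8, 2, 7, 1, 6, 0, 5, 4, 3]
[i] adj suffixes → lcp
  [1] 8/2 → 1 ('a')
  [2] 2/7 → 0 ('')
  [3] 7/1 → 2 ('ba')
  [4] 1/6 → 1 ('b')
  [5] 6/0 → 3 ('bba')
  [6] 0/5 → 2 ('bb')
  [7] 5/4 → 3 ('bbb')
  [8] 4/3 → 4 ('bbbb')

n(n+1)/2 = 9·10/2 = 45
Σ LCP = 0 + 1 + 0 + 2 + 1 + 3 + 2 + 3 + 4 = 16
distinct = 45 − 16 = 29

29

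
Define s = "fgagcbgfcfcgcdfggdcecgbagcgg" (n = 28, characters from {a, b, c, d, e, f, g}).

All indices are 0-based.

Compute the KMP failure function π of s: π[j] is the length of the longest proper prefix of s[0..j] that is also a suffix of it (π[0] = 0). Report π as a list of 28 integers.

π[0] = 0
j=1 s[j]='g': π[1]=0 (border '')
j=2 s[j]='a': π[2]=0 (border '')
j=3 s[j]='g': π[3]=0 (border '')
j=4 s[j]='c': π[4]=0 (border '')
j=5 s[j]='b': π[5]=0 (border '')
j=6 s[j]='g': π[6]=0 (border '')
j=7 s[j]='f': π[7]=1 (border 'f')
j=8 s[j]='c': k: 1→0; π[8]=0 (border '')
j=9 s[j]='f': π[9]=1 (border 'f')
j=10 s[j]='c': k: 1→0; π[10]=0 (border '')
j=11 s[j]='g': π[11]=0 (border '')
j=12 s[j]='c': π[12]=0 (border '')
j=13 s[j]='d': π[13]=0 (border '')
j=14 s[j]='f': π[14]=1 (border 'f')
j=15 s[j]='g': π[15]=2 (border 'fg')
j=16 s[j]='g': k: 2→0; π[16]=0 (border '')
j=17 s[j]='d': π[17]=0 (border '')
j=18 s[j]='c': π[18]=0 (border '')
j=19 s[j]='e': π[19]=0 (border '')
j=20 s[j]='c': π[20]=0 (border '')
j=21 s[j]='g': π[21]=0 (border '')
j=22 s[j]='b': π[22]=0 (border '')
j=23 s[j]='a': π[23]=0 (border '')
j=24 s[j]='g': π[24]=0 (border '')
j=25 s[j]='c': π[25]=0 (border '')
j=26 s[j]='g': π[26]=0 (border '')
j=27 s[j]='g': π[27]=0 (border '')

[0, 0, 0, 0, 0, 0, 0, 1, 0, 1, 0, 0, 0, 0, 1, 2, 0, 0, 0, 0, 0, 0, 0, 0, 0, 0, 0, 0]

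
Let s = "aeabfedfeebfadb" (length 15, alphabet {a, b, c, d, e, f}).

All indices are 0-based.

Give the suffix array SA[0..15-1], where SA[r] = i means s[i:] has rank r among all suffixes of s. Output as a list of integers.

[2, 12, 0, 14, 10, 3, 13, 6, 1, 9, 5, 8, 11, 4, 7]

rank→(start, suffix):
  0 → (2, 'abfedfeebfadb')
  1 → (12, 'adb')
  2 → (0, 'aeabfedfeebfadb')
  3 → (14, 'b')
  4 → (10, 'bfadb')
  5 → (3, 'bfedfeebfadb')
  6 → (13, 'db')
  7 → (6, 'dfeebfadb')
  8 → (1, 'eabfedfeebfadb')
  9 → (9, 'ebfadb')
  10 → (5, 'edfeebfadb')
  11 → (8, 'eebfadb')
  12 → (11, 'fadb')
  13 → (4, 'fedfeebfadb')
  14 → (7, 'feebfadb')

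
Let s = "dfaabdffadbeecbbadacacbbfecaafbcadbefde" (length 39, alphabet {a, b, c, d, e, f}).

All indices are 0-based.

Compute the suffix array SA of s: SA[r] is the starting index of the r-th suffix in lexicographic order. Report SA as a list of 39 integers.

sorted suffixes:
  #0 SA[0]=2  'aabdffadbeecbbadacacbbfecaafbcadbefde'
  #1 SA[1]=27  'aafbcadbefde'
  #2 SA[2]=3  'abdffadbeecbbadacacbbfecaafbcadbefde'
  #3 SA[3]=18  'acacbbfecaafbcadbefde'
  #4 SA[4]=20  'acbbfecaafbcadbefde'
  #5 SA[5]=16  'adacacbbfecaafbcadbefde'
  #6 SA[6]=8  'adbeecbbadacacbbfecaafbcadbefde'
  #7 SA[7]=32  'adbefde'
  #8 SA[8]=28  'afbcadbefde'
  #9 SA[9]=15  'badacacbbfecaafbcadbefde'
  #10 SA[10]=14  'bbadacacbbfecaafbcadbefde'
  #11 SA[11]=22  'bbfecaafbcadbefde'
  #12 SA[12]=30  'bcadbefde'
  #13 SA[13]=4  'bdffadbeecbbadacacbbfecaafbcadbefde'
  #14 SA[14]=10  'beecbbadacacbbfecaafbcadbefde'
  #15 SA[15]=34  'befde'
  #16 SA[16]=23  'bfecaafbcadbefde'
  #17 SA[17]=26  'caafbcadbefde'
  #18 SA[18]=19  'cacbbfecaafbcadbefde'
  #19 SA[19]=31  'cadbefde'
  #20 SA[20]=13  'cbbadacacbbfecaafbcadbefde'
  #21 SA[21]=21  'cbbfecaafbcadbefde'
  #22 SA[22]=17  'dacacbbfecaafbcadbefde'
  #23 SA[23]=9  'dbeecbbadacacbbfecaafbcadbefde'
  #24 SA[24]=33  'dbefde'
  #25 SA[25]=37  'de'
  #26 SA[26]=0  'dfaabdffadbeecbbadacacbbfecaafbcadbefde'
  #27 SA[27]=5  'dffadbeecbbadacacbbfecaafbcadbefde'
  #28 SA[28]=38  'e'
  #29 SA[29]=25  'ecaafbcadbefde'
  #30 SA[30]=12  'ecbbadacacbbfecaafbcadbefde'
  #31 SA[31]=11  'eecbbadacacbbfecaafbcadbefde'
  #32 SA[32]=35  'efde'
  #33 SA[33]=1  'faabdffadbeecbbadacacbbfecaafbcadbefde'
  #34 SA[34]=7  'fadbeecbbadacacbbfecaafbcadbefde'
  #35 SA[35]=29  'fbcadbefde'
  #36 SA[36]=36  'fde'
  #37 SA[37]=24  'fecaafbcadbefde'
  #38 SA[38]=6  'ffadbeecbbadacacbbfecaafbcadbefde'

[2, 27, 3, 18, 20, 16, 8, 32, 28, 15, 14, 22, 30, 4, 10, 34, 23, 26, 19, 31, 13, 21, 17, 9, 33, 37, 0, 5, 38, 25, 12, 11, 35, 1, 7, 29, 36, 24, 6]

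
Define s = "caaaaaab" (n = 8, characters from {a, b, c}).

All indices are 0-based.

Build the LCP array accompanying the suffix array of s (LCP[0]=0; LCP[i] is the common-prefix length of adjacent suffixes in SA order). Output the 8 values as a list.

[0, 5, 4, 3, 2, 1, 0, 0]

sorted suffixes:
  #0 SA[0]=1  'aaaaaab'
  #1 SA[1]=2  'aaaaab'
  #2 SA[2]=3  'aaaab'
  #3 SA[3]=4  'aaab'
  #4 SA[4]=5  'aab'
  #5 SA[5]=6  'ab'
  #6 SA[6]=7  'b'
  #7 SA[7]=0  'caaaaaab'

SA = [1, 2, 3, 4, 5, 6, 7, 0]
i: (SA[i-1],SA[i]) lcp shared
  1: (1,2) 5 'aaaaa'
  2: (2,3) 4 'aaaa'
  3: (3,4) 3 'aaa'
  4: (4,5) 2 'aa'
  5: (5,6) 1 'a'
  6: (6,7) 0 ''
  7: (7,0) 0 ''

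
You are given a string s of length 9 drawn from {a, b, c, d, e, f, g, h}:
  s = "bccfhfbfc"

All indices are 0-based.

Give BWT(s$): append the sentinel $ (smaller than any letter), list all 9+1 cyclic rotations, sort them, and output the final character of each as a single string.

rank  rotation    last
    0  $bccfhfbfc  c
    1  bccfhfbfc$  $
    2  bfc$bccfhf  f
    3  c$bccfhfbf  f
    4  ccfhfbfc$b  b
    5  cfhfbfc$bc  c
    6  fbfc$bccfh  h
    7  fc$bccfhfb  b
    8  fhfbfc$bcc  c
    9  hfbfc$bccf  f

c$ffbchbcf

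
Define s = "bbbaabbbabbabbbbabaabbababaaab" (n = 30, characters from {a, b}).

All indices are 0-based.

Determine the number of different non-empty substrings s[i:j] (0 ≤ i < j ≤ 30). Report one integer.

373

rank→(start, suffix):
  0 → (26, 'aaab')
  1 → (27, 'aab')
  2 → (18, 'aabbababaaab')
  3 → (3, 'aabbbabbabbbbabaabbababaaab')
  4 → (28, 'ab')
  5 → (24, 'abaaab')
  6 → (16, 'abaabbababaaab')
  7 → (22, 'ababaaab')
  8 → (19, 'abbababaaab')
  9 → (8, 'abbabbbbabaabbababaaab')
  10 → (4, 'abbbabbabbbbabaabbababaaab')
  11 → (11, 'abbbbabaabbababaaab')
  12 → (29, 'b')
  13 → (25, 'baaab')
  14 → (17, 'baabbababaaab')
  15 → (2, 'baabbbabbabbbbabaabbababaaab')
  16 → (23, 'babaaab')
  17 → (15, 'babaabbababaaab')
  18 → (21, 'bababaaab')
  19 → (7, 'babbabbbbabaabbababaaab')
  20 → (10, 'babbbbabaabbababaaab')
  21 → (1, 'bbaabbbabbabbbbabaabbababaaab')
  22 → (14, 'bbabaabbababaaab')
  23 → (20, 'bbababaaab')
  24 → (6, 'bbabbabbbbabaabbababaaab')
  25 → (9, 'bbabbbbabaabbababaaab')
  26 → (0, 'bbbaabbbabbabbbbabaabbababaaab')
  27 → (13, 'bbbabaabbababaaab')
  28 → (5, 'bbbabbabbbbabaabbababaaab')
  29 → (12, 'bbbbabaabbababaaab')

SA = [26, 27, 18, 3, 28, 24, 16, 22, 19, 8, 4, 11, 29, 25, 17, 2, 23, 15, 21, 7, 10, 1, 14, 20, 6, 9, 0, 13, 5, 12]
rank  pair      lcp
   1  s[26:],s[27:]  2  'aa'
   2  s[27:],s[18:]  3  'aab'
   3  s[18:],s[3:]  4  'aabb'
   4  s[3:],s[28:]  1  'a'
   5  s[28:],s[24:]  2  'ab'
   6  s[24:],s[16:]  4  'abaa'
   7  s[16:],s[22:]  3  'aba'
   8  s[22:],s[19:]  2  'ab'
   9  s[19:],s[8:]  5  'abbab'
  10  s[8:],s[4:]  3  'abb'
  11  s[4:],s[11:]  4  'abbb'
  12  s[11:],s[29:]  0  ''
  13  s[29:],s[25:]  1  'b'
  14  s[25:],s[17:]  3  'baa'
  15  s[17:],s[2:]  5  'baabb'
  16  s[2:],s[23:]  2  'ba'
  17  s[23:],s[15:]  5  'babaa'
  18  s[15:],s[21:]  4  'baba'
  19  s[21:],s[7:]  3  'bab'
  20  s[7:],s[10:]  4  'babb'
  21  s[10:],s[1:]  1  'b'
  22  s[1:],s[14:]  3  'bba'
  23  s[14:],s[20:]  5  'bbaba'
  24  s[20:],s[6:]  4  'bbab'
  25  s[6:],s[9:]  5  'bbabb'
  26  s[9:],s[0:]  2  'bb'
  27  s[0:],s[13:]  4  'bbba'
  28  s[13:],s[5:]  5  'bbbab'
  29  s[5:],s[12:]  3  'bbb'

n(n+1)/2 = 30·31/2 = 465
Σ LCP = 0 + 2 + 3 + 4 + 1 + 2 + 4 + 3 + 2 + 5 + 3 + 4 + 0 + 1 + 3 + 5 + 2 + 5 + 4 + 3 + 4 + 1 + 3 + 5 + 4 + 5 + 2 + 4 + 5 + 3 = 92
distinct = 465 − 92 = 373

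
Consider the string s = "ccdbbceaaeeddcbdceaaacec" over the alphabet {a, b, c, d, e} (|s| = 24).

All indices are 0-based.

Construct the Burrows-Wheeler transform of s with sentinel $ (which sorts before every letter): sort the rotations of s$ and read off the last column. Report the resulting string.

rank  rotation                   last
    0  $ccdbbceaaeeddcbdceaaacec  c
    1  aaacec$ccdbbceaaeeddcbdce  e
    2  aacec$ccdbbceaaeeddcbdcea  a
    3  aaeeddcbdceaaacec$ccdbbce  e
    4  acec$ccdbbceaaeeddcbdceaa  a
    5  aeeddcbdceaaacec$ccdbbcea  a
    6  bbceaaeeddcbdceaaacec$ccd  d
    7  bceaaeeddcbdceaaacec$ccdb  b
    8  bdceaaacec$ccdbbceaaeeddc  c
    9  c$ccdbbceaaeeddcbdceaaace  e
   10  cbdceaaacec$ccdbbceaaeedd  d
   11  ccdbbceaaeeddcbdceaaacec$  $
   12  cdbbceaaeeddcbdceaaacec$c  c
   13  ceaaacec$ccdbbceaaeeddcbd  d
   14  ceaaeeddcbdceaaacec$ccdbb  b
   15  cec$ccdbbceaaeeddcbdceaaa  a
   16  dbbceaaeeddcbdceaaacec$cc  c
   17  dcbdceaaacec$ccdbbceaaeed  d
   18  dceaaacec$ccdbbceaaeeddcb  b
   19  ddcbdceaaacec$ccdbbceaaee  e
   20  eaaacec$ccdbbceaaeeddcbdc  c
   21  eaaeeddcbdceaaacec$ccdbbc  c
   22  ec$ccdbbceaaeeddcbdceaaac  c
   23  eddcbdceaaacec$ccdbbceaae  e
   24  eeddcbdceaaacec$ccdbbceaa  a

ceaeaadbced$cdbacdbecccea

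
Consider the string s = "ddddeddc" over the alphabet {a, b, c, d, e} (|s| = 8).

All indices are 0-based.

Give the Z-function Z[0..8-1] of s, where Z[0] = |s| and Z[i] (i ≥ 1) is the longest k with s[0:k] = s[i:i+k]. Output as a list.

[8, 3, 2, 1, 0, 2, 1, 0]

Z[0]=8
i=1: outside box; Z[1]=3 extend→box=[1,4)
i=2: min(r-i=2, Z[1]=3)=2; Z[2]=2
i=3: min(r-i=1, Z[2]=2)=1; Z[3]=1
i=4: outside box; Z[4]=0
i=5: outside box; Z[5]=2 extend→box=[5,7)
i=6: min(r-i=1, Z[1]=3)=1; Z[6]=1
i=7: outside box; Z[7]=0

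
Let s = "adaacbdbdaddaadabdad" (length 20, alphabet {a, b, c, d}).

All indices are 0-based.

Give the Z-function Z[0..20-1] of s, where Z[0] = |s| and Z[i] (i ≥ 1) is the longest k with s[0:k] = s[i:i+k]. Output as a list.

Z[0]=20
i=1: outside box; Z[1]=0
i=2: outside box; Z[2]=1 extend→box=[2,3)
i=3: outside box; Z[3]=1 extend→box=[3,4)
i=4: outside box; Z[4]=0
i=5: outside box; Z[5]=0
i=6: outside box; Z[6]=0
i=7: outside box; Z[7]=0
i=8: outside box; Z[8]=0
i=9: outside box; Z[9]=2 extend→box=[9,11)
i=10: min(r-i=1, Z[1]=0)=0; Z[10]=0
i=11: outside box; Z[11]=0
i=12: outside box; Z[12]=1 extend→box=[12,13)
i=13: outside box; Z[13]=3 extend→box=[13,16)
i=14: min(r-i=2, Z[1]=0)=0; Z[14]=0
i=15: min(r-i=1, Z[2]=1)=1; Z[15]=1
i=16: outside box; Z[16]=0
i=17: outside box; Z[17]=0
i=18: outside box; Z[18]=2 extend→box=[18,20)
i=19: min(r-i=1, Z[1]=0)=0; Z[19]=0

[20, 0, 1, 1, 0, 0, 0, 0, 0, 2, 0, 0, 1, 3, 0, 1, 0, 0, 2, 0]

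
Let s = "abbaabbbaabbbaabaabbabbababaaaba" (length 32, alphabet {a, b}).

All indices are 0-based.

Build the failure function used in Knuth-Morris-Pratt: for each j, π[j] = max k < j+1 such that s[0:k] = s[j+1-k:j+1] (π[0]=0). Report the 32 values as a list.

π[0] = 0
j=1 s[j]='b': π[1]=0 (border '')
j=2 s[j]='b': π[2]=0 (border '')
j=3 s[j]='a': π[3]=1 (border 'a')
j=4 s[j]='a': k: 1→0; π[4]=1 (border 'a')
j=5 s[j]='b': π[5]=2 (border 'ab')
j=6 s[j]='b': π[6]=3 (border 'abb')
j=7 s[j]='b': k: 3→0; π[7]=0 (border '')
j=8 s[j]='a': π[8]=1 (border 'a')
j=9 s[j]='a': k: 1→0; π[9]=1 (border 'a')
j=10 s[j]='b': π[10]=2 (border 'ab')
j=11 s[j]='b': π[11]=3 (border 'abb')
j=12 s[j]='b': k: 3→0; π[12]=0 (border '')
j=13 s[j]='a': π[13]=1 (border 'a')
j=14 s[j]='a': k: 1→0; π[14]=1 (border 'a')
j=15 s[j]='b': π[15]=2 (border 'ab')
j=16 s[j]='a': k: 2→0; π[16]=1 (border 'a')
j=17 s[j]='a': k: 1→0; π[17]=1 (border 'a')
j=18 s[j]='b': π[18]=2 (border 'ab')
j=19 s[j]='b': π[19]=3 (border 'abb')
j=20 s[j]='a': π[20]=4 (border 'abba')
j=21 s[j]='b': k: 4→1; π[21]=2 (border 'ab')
j=22 s[j]='b': π[22]=3 (border 'abb')
j=23 s[j]='a': π[23]=4 (border 'abba')
j=24 s[j]='b': k: 4→1; π[24]=2 (border 'ab')
j=25 s[j]='a': k: 2→0; π[25]=1 (border 'a')
j=26 s[j]='b': π[26]=2 (border 'ab')
j=27 s[j]='a': k: 2→0; π[27]=1 (border 'a')
j=28 s[j]='a': k: 1→0; π[28]=1 (border 'a')
j=29 s[j]='a': k: 1→0; π[29]=1 (border 'a')
j=30 s[j]='b': π[30]=2 (border 'ab')
j=31 s[j]='a': k: 2→0; π[31]=1 (border 'a')

[0, 0, 0, 1, 1, 2, 3, 0, 1, 1, 2, 3, 0, 1, 1, 2, 1, 1, 2, 3, 4, 2, 3, 4, 2, 1, 2, 1, 1, 1, 2, 1]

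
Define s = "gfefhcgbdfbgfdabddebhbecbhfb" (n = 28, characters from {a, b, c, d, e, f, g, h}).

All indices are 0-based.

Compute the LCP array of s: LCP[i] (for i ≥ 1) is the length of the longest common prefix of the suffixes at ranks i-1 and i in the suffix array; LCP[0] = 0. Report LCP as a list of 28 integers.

[0, 0, 1, 2, 1, 1, 1, 2, 0, 1, 0, 1, 1, 1, 0, 1, 1, 0, 2, 1, 1, 1, 0, 1, 2, 0, 1, 1]

rank→(start, suffix):
  0 → (14, 'abddebhbecbhfb')
  1 → (27, 'b')
  2 → (15, 'bddebhbecbhfb')
  3 → (7, 'bdfbgfdabddebhbecbhfb')
  4 → (21, 'becbhfb')
  5 → (10, 'bgfdabddebhbecbhfb')
  6 → (19, 'bhbecbhfb')
  7 → (24, 'bhfb')
  8 → (23, 'cbhfb')
  9 → (5, 'cgbdfbgfdabddebhbecbhfb')
  10 → (13, 'dabddebhbecbhfb')
  11 → (16, 'ddebhbecbhfb')
  12 → (17, 'debhbecbhfb')
  13 → (8, 'dfbgfdabddebhbecbhfb')
  14 → (18, 'ebhbecbhfb')
  15 → (22, 'ecbhfb')
  16 → (2, 'efhcgbdfbgfdabddebhbecbhfb')
  17 → (26, 'fb')
  18 → (9, 'fbgfdabddebhbecbhfb')
  19 → (12, 'fdabddebhbecbhfb')
  20 → (1, 'fefhcgbdfbgfdabddebhbecbhfb')
  21 → (3, 'fhcgbdfbgfdabddebhbecbhfb')
  22 → (6, 'gbdfbgfdabddebhbecbhfb')
  23 → (11, 'gfdabddebhbecbhfb')
  24 → (0, 'gfefhcgbdfbgfdabddebhbecbhfb')
  25 → (20, 'hbecbhfb')
  26 → (4, 'hcgbdfbgfdabddebhbecbhfb')
  27 → (25, 'hfb')

SA = [14, 27, 15, 7, 21, 10, 19, 24, 23, 5, 13, 16, 17, 8, 18, 22, 2, 26, 9, 12, 1, 3, 6, 11, 0, 20, 4, 25]
[i] adj suffixes → lcp
  [1] 14/27 → 0 ('')
  [2] 27/15 → 1 ('b')
  [3] 15/7 → 2 ('bd')
  [4] 7/21 → 1 ('b')
  [5] 21/10 → 1 ('b')
  [6] 10/19 → 1 ('b')
  [7] 19/24 → 2 ('bh')
  [8] 24/23 → 0 ('')
  [9] 23/5 → 1 ('c')
  [10] 5/13 → 0 ('')
  [11] 13/16 → 1 ('d')
  [12] 16/17 → 1 ('d')
  [13] 17/8 → 1 ('d')
  [14] 8/18 → 0 ('')
  [15] 18/22 → 1 ('e')
  [16] 22/2 → 1 ('e')
  [17] 2/26 → 0 ('')
  [18] 26/9 → 2 ('fb')
  [19] 9/12 → 1 ('f')
  [20] 12/1 → 1 ('f')
  [21] 1/3 → 1 ('f')
  [22] 3/6 → 0 ('')
  [23] 6/11 → 1 ('g')
  [24] 11/0 → 2 ('gf')
  [25] 0/20 → 0 ('')
  [26] 20/4 → 1 ('h')
  [27] 4/25 → 1 ('h')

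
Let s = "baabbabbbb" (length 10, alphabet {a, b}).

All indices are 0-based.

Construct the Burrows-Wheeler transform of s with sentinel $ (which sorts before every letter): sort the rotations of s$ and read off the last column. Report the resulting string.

bbabb$bbaba

rank  rotation     last
    0  $baabbabbbb  b
    1  aabbabbbb$b  b
    2  abbabbbb$ba  a
    3  abbbb$baabb  b
    4  b$baabbabbb  b
    5  baabbabbbb$  $
    6  babbbb$baab  b
    7  bb$baabbabb  b
    8  bbabbbb$baa  a
    9  bbb$baabbab  b
   10  bbbb$baabba  a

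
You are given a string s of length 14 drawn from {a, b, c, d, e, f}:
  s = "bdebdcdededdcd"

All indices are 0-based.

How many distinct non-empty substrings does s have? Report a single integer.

87

sorted suffixes:
  #0 SA[0]=3  'bdcdededdcd'
  #1 SA[1]=0  'bdebdcdededdcd'
  #2 SA[2]=12  'cd'
  #3 SA[3]=5  'cdededdcd'
  #4 SA[4]=13  'd'
  #5 SA[5]=11  'dcd'
  #6 SA[6]=4  'dcdededdcd'
  #7 SA[7]=10  'ddcd'
  #8 SA[8]=1  'debdcdededdcd'
  #9 SA[9]=8  'deddcd'
  #10 SA[10]=6  'dededdcd'
  #11 SA[11]=2  'ebdcdededdcd'
  #12 SA[12]=9  'eddcd'
  #13 SA[13]=7  'ededdcd'

SA = [3, 0, 12, 5, 13, 11, 4, 10, 1, 8, 6, 2, 9, 7]
rank  pair      lcp
   1  s[3:],s[0:]  2  'bd'
   2  s[0:],s[12:]  0  ''
   3  s[12:],s[5:]  2  'cd'
   4  s[5:],s[13:]  0  ''
   5  s[13:],s[11:]  1  'd'
   6  s[11:],s[4:]  3  'dcd'
   7  s[4:],s[10:]  1  'd'
   8  s[10:],s[1:]  1  'd'
   9  s[1:],s[8:]  2  'de'
  10  s[8:],s[6:]  3  'ded'
  11  s[6:],s[2:]  0  ''
  12  s[2:],s[9:]  1  'e'
  13  s[9:],s[7:]  2  'ed'

n(n+1)/2 = 14·15/2 = 105
Σ LCP = 0 + 2 + 0 + 2 + 0 + 1 + 3 + 1 + 1 + 2 + 3 + 0 + 1 + 2 = 18
distinct = 105 − 18 = 87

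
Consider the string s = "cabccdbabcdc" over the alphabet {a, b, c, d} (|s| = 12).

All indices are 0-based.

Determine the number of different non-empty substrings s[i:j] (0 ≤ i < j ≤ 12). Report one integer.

66

rank | idx | suffix
   0 |   1 | abccdbabcdc
   1 |   7 | abcdc
   2 |   6 | babcdc
   3 |   2 | bccdbabcdc
   4 |   8 | bcdc
   5 |  11 | c
   6 |   0 | cabccdbabcdc
   7 |   3 | ccdbabcdc
   8 |   4 | cdbabcdc
   9 |   9 | cdc
  10 |   5 | dbabcdc
  11 |  10 | dc

SA = [1, 7, 6, 2, 8, 11, 0, 3, 4, 9, 5, 10]
i: (SA[i-1],SA[i]) lcp shared
  1: (1,7) 3 'abc'
  2: (7,6) 0 ''
  3: (6,2) 1 'b'
  4: (2,8) 2 'bc'
  5: (8,11) 0 ''
  6: (11,0) 1 'c'
  7: (0,3) 1 'c'
  8: (3,4) 1 'c'
  9: (4,9) 2 'cd'
  10: (9,5) 0 ''
  11: (5,10) 1 'd'

n(n+1)/2 = 12·13/2 = 78
Σ LCP = 0 + 3 + 0 + 1 + 2 + 0 + 1 + 1 + 1 + 2 + 0 + 1 = 12
distinct = 78 − 12 = 66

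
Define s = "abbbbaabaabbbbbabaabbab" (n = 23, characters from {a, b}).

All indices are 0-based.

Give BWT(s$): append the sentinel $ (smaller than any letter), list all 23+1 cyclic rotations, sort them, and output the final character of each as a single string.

bbbbbbaa$aabaabbbabbbaba

rank  rotation                  last
    0  $abbbbaabaabbbbbabaabbab  b
    1  aabaabbbbbabaabbab$abbbb  b
    2  aabbab$abbbbaabaabbbbbab  b
    3  aabbbbbabaabbab$abbbbaab  b
    4  ab$abbbbaabaabbbbbabaabb  b
    5  abaabbab$abbbbaabaabbbbb  b
    6  abaabbbbbabaabbab$abbbba  a
    7  abbab$abbbbaabaabbbbbaba  a
    8  abbbbaabaabbbbbabaabbab$  $
    9  abbbbbabaabbab$abbbbaaba  a
   10  b$abbbbaabaabbbbbabaabba  a
   11  baabaabbbbbabaabbab$abbb  b
   12  baabbab$abbbbaabaabbbbba  a
   13  baabbbbbabaabbab$abbbbaa  a
   14  bab$abbbbaabaabbbbbabaab  b
   15  babaabbab$abbbbaabaabbbb  b
   16  bbaabaabbbbbabaabbab$abb  b
   17  bbab$abbbbaabaabbbbbabaa  a
   18  bbabaabbab$abbbbaabaabbb  b
   19  bbbaabaabbbbbabaabbab$ab  b
   20  bbbabaabbab$abbbbaabaabb  b
   21  bbbbaabaabbbbbabaabbab$a  a
   22  bbbbabaabbab$abbbbaabaab  b
   23  bbbbbabaabbab$abbbbaabaa  a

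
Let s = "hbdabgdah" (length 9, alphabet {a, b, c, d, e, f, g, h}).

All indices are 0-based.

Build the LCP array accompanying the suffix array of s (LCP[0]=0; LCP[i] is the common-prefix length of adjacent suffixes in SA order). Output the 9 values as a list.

rank | idx | suffix
   0 |   3 | abgdah
   1 |   7 | ah
   2 |   1 | bdabgdah
   3 |   4 | bgdah
   4 |   2 | dabgdah
   5 |   6 | dah
   6 |   5 | gdah
   7 |   8 | h
   8 |   0 | hbdabgdah

SA = [3, 7, 1, 4, 2, 6, 5, 8, 0]
rank  pair      lcp
   1  s[3:],s[7:]  1  'a'
   2  s[7:],s[1:]  0  ''
   3  s[1:],s[4:]  1  'b'
   4  s[4:],s[2:]  0  ''
   5  s[2:],s[6:]  2  'da'
   6  s[6:],s[5:]  0  ''
   7  s[5:],s[8:]  0  ''
   8  s[8:],s[0:]  1  'h'

[0, 1, 0, 1, 0, 2, 0, 0, 1]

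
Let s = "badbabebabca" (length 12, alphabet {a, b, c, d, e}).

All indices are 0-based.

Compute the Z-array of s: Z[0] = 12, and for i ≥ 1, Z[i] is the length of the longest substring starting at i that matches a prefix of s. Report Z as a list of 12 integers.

Z[0]=12
i=1: i≥r, start 0; Z[1]=0
i=2: i≥r, start 0; Z[2]=0
i=3: i≥r, start 0; Z[3]=2 extend→box=[3,5)
i=4: min(r-i=1, Z[1]=0)=0; Z[4]=0
i=5: i≥r, start 0; Z[5]=1 extend→box=[5,6)
i=6: i≥r, start 0; Z[6]=0
i=7: i≥r, start 0; Z[7]=2 extend→box=[7,9)
i=8: min(r-i=1, Z[1]=0)=0; Z[8]=0
i=9: i≥r, start 0; Z[9]=1 extend→box=[9,10)
i=10: i≥r, start 0; Z[10]=0
i=11: i≥r, start 0; Z[11]=0

[12, 0, 0, 2, 0, 1, 0, 2, 0, 1, 0, 0]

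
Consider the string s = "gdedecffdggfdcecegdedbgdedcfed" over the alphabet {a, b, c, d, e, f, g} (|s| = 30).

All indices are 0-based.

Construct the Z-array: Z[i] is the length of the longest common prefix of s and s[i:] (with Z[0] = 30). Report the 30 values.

[30, 0, 0, 0, 0, 0, 0, 0, 0, 1, 1, 0, 0, 0, 0, 0, 0, 4, 0, 0, 0, 0, 4, 0, 0, 0, 0, 0, 0, 0]

Z[0]=30
i=1: outside box; Z[1]=0
i=2: outside box; Z[2]=0
i=3: outside box; Z[3]=0
i=4: outside box; Z[4]=0
i=5: outside box; Z[5]=0
i=6: outside box; Z[6]=0
i=7: outside box; Z[7]=0
i=8: outside box; Z[8]=0
i=9: outside box; Z[9]=1 scan→box=[9,10)
i=10: outside box; Z[10]=1 scan→box=[10,11)
i=11: outside box; Z[11]=0
i=12: outside box; Z[12]=0
i=13: outside box; Z[13]=0
i=14: outside box; Z[14]=0
i=15: outside box; Z[15]=0
i=16: outside box; Z[16]=0
i=17: outside box; Z[17]=4 scan→box=[17,21)
i=18: min(r-i=3, Z[1]=0)=0; Z[18]=0
i=19: min(r-i=2, Z[2]=0)=0; Z[19]=0
i=20: min(r-i=1, Z[3]=0)=0; Z[20]=0
i=21: outside box; Z[21]=0
i=22: outside box; Z[22]=4 scan→box=[22,26)
i=23: min(r-i=3, Z[1]=0)=0; Z[23]=0
i=24: min(r-i=2, Z[2]=0)=0; Z[24]=0
i=25: min(r-i=1, Z[3]=0)=0; Z[25]=0
i=26: outside box; Z[26]=0
i=27: outside box; Z[27]=0
i=28: outside box; Z[28]=0
i=29: outside box; Z[29]=0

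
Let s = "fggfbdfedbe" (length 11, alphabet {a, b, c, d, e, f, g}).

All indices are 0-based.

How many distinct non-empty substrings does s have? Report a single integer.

60

rank→(start, suffix):
  0 → (4, 'bdfedbe')
  1 → (9, 'be')
  2 → (8, 'dbe')
  3 → (5, 'dfedbe')
  4 → (10, 'e')
  5 → (7, 'edbe')
  6 → (3, 'fbdfedbe')
  7 → (6, 'fedbe')
  8 → (0, 'fggfbdfedbe')
  9 → (2, 'gfbdfedbe')
  10 → (1, 'ggfbdfedbe')

SA = [4, 9, 8, 5, 10, 7, 3, 6, 0, 2, 1]
i: (SA[i-1],SA[i]) lcp shared
  1: (4,9) 1 'b'
  2: (9,8) 0 ''
  3: (8,5) 1 'd'
  4: (5,10) 0 ''
  5: (10,7) 1 'e'
  6: (7,3) 0 ''
  7: (3,6) 1 'f'
  8: (6,0) 1 'f'
  9: (0,2) 0 ''
  10: (2,1) 1 'g'

n(n+1)/2 = 11·12/2 = 66
Σ LCP = 0 + 1 + 0 + 1 + 0 + 1 + 0 + 1 + 1 + 0 + 1 = 6
distinct = 66 − 6 = 60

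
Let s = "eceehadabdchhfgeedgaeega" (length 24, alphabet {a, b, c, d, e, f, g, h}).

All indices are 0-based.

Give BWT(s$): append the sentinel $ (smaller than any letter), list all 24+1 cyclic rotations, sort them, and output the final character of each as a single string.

agdhgaedabe$egaceehedfehc

rank  rotation                   last
    0  $eceehadabdchhfgeedgaeega  a
    1  a$eceehadabdchhfgeedgaeeg  g
    2  abdchhfgeedgaeega$eceehad  d
    3  adabdchhfgeedgaeega$eceeh  h
    4  aeega$eceehadabdchhfgeedg  g
    5  bdchhfgeedgaeega$eceehada  a
    6  ceehadabdchhfgeedgaeega$e  e
    7  chhfgeedgaeega$eceehadabd  d
    8  dabdchhfgeedgaeega$eceeha  a
    9  dchhfgeedgaeega$eceehadab  b
   10  dgaeega$eceehadabdchhfgee  e
   11  eceehadabdchhfgeedgaeega$  $
   12  edgaeega$eceehadabdchhfge  e
   13  eedgaeega$eceehadabdchhfg  g
   14  eega$eceehadabdchhfgeedga  a
   15  eehadabdchhfgeedgaeega$ec  c
   16  ega$eceehadabdchhfgeedgae  e
   17  ehadabdchhfgeedgaeega$ece  e
   18  fgeedgaeega$eceehadabdchh  h
   19  ga$eceehadabdchhfgeedgaee  e
   20  gaeega$eceehadabdchhfgeed  d
   21  geedgaeega$eceehadabdchhf  f
   22  hadabdchhfgeedgaeega$ecee  e
   23  hfgeedgaeega$eceehadabdch  h
   24  hhfgeedgaeega$eceehadabdc  c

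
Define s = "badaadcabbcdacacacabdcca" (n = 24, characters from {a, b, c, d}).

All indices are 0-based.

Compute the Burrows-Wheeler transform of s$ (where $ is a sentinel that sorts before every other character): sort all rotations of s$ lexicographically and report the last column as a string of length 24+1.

acdccccdba$abacdaaadbacab

rank  rotation                   last
    0  $badaadcabbcdacacacabdcca  a
    1  a$badaadcabbcdacacacabdcc  c
    2  aadcabbcdacacacabdcca$bad  d
    3  abbcdacacacabdcca$badaadc  c
    4  abdcca$badaadcabbcdacacac  c
    5  acabdcca$badaadcabbcdacac  c
    6  acacabdcca$badaadcabbcdac  c
    7  acacacabdcca$badaadcabbcd  d
    8  adaadcabbcdacacacabdcca$b  b
    9  adcabbcdacacacabdcca$bada  a
   10  badaadcabbcdacacacabdcca$  $
   11  bbcdacacacabdcca$badaadca  a
   12  bcdacacacabdcca$badaadcab  b
   13  bdcca$badaadcabbcdacacaca  a
   14  ca$badaadcabbcdacacacabdc  c
   15  cabbcdacacacabdcca$badaad  d
   16  cabdcca$badaadcabbcdacaca  a
   17  cacabdcca$badaadcabbcdaca  a
   18  cacacabdcca$badaadcabbcda  a
   19  cca$badaadcabbcdacacacabd  d
   20  cdacacacabdcca$badaadcabb  b
   21  daadcabbcdacacacabdcca$ba  a
   22  dacacacabdcca$badaadcabbc  c
   23  dcabbcdacacacabdcca$badaa  a
   24  dcca$badaadcabbcdacacacab  b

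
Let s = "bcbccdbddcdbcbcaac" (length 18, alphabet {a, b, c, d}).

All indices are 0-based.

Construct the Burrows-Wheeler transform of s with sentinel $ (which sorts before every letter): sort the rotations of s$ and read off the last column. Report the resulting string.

ccacd$cdabbbbdcccdb

rank  rotation             last
    0  $bcbccdbddcdbcbcaac  c
    1  aac$bcbccdbddcdbcbc  c
    2  ac$bcbccdbddcdbcbca  a
    3  bcaac$bcbccdbddcdbc  c
    4  bcbcaac$bcbccdbddcd  d
    5  bcbccdbddcdbcbcaac$  $
    6  bccdbddcdbcbcaac$bc  c
    7  bddcdbcbcaac$bcbccd  d
    8  c$bcbccdbddcdbcbcaa  a
    9  caac$bcbccdbddcdbcb  b
   10  cbcaac$bcbccdbddcdb  b
   11  cbccdbddcdbcbcaac$b  b
   12  ccdbddcdbcbcaac$bcb  b
   13  cdbcbcaac$bcbccdbdd  d
   14  cdbddcdbcbcaac$bcbc  c
   15  dbcbcaac$bcbccdbddc  c
   16  dbddcdbcbcaac$bcbcc  c
   17  dcdbcbcaac$bcbccdbd  d
   18  ddcdbcbcaac$bcbccdb  b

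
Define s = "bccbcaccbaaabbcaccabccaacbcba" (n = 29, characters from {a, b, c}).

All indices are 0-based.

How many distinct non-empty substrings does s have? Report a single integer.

379

rank→(start, suffix):
  0 → (28, 'a')
  1 → (9, 'aaabbcaccabccaacbcba')
  2 → (10, 'aabbcaccabccaacbcba')
  3 → (22, 'aacbcba')
  4 → (11, 'abbcaccabccaacbcba')
  5 → (18, 'abccaacbcba')
  6 → (23, 'acbcba')
  7 → (15, 'accabccaacbcba')
  8 → (5, 'accbaaabbcaccabccaacbcba')
  9 → (27, 'ba')
  10 → (8, 'baaabbcaccabccaacbcba')
  11 → (12, 'bbcaccabccaacbcba')
  12 → (13, 'bcaccabccaacbcba')
  13 → (3, 'bcaccbaaabbcaccabccaacbcba')
  14 → (25, 'bcba')
  15 → (19, 'bccaacbcba')
  16 → (0, 'bccbcaccbaaabbcaccabccaacbcba')
  17 → (21, 'caacbcba')
  18 → (17, 'cabccaacbcba')
  19 → (14, 'caccabccaacbcba')
  20 → (4, 'caccbaaabbcaccabccaacbcba')
  21 → (26, 'cba')
  22 → (7, 'cbaaabbcaccabccaacbcba')
  23 → (2, 'cbcaccbaaabbcaccabccaacbcba')
  24 → (24, 'cbcba')
  25 → (20, 'ccaacbcba')
  26 → (16, 'ccabccaacbcba')
  27 → (6, 'ccbaaabbcaccabccaacbcba')
  28 → (1, 'ccbcaccbaaabbcaccabccaacbcba')

SA = [28, 9, 10, 22, 11, 18, 23, 15, 5, 27, 8, 12, 13, 3, 25, 19, 0, 21, 17, 14, 4, 26, 7, 2, 24, 20, 16, 6, 1]
[i] adj suffixes → lcp
  [1] 28/9 → 1 ('a')
  [2] 9/10 → 2 ('aa')
  [3] 10/22 → 2 ('aa')
  [4] 22/11 → 1 ('a')
  [5] 11/18 → 2 ('ab')
  [6] 18/23 → 1 ('a')
  [7] 23/15 → 2 ('ac')
  [8] 15/5 → 3 ('acc')
  [9] 5/27 → 0 ('')
  [10] 27/8 → 2 ('ba')
  [11] 8/12 → 1 ('b')
  [12] 12/13 → 1 ('b')
  [13] 13/3 → 5 ('bcacc')
  [14] 3/25 → 2 ('bc')
  [15] 25/19 → 2 ('bc')
  [16] 19/0 → 3 ('bcc')
  [17] 0/21 → 0 ('')
  [18] 21/17 → 2 ('ca')
  [19] 17/14 → 2 ('ca')
  [20] 14/4 → 4 ('cacc')
  [21] 4/26 → 1 ('c')
  [22] 26/7 → 3 ('cba')
  [23] 7/2 → 2 ('cb')
  [24] 2/24 → 3 ('cbc')
  [25] 24/20 → 1 ('c')
  [26] 20/16 → 3 ('cca')
  [27] 16/6 → 2 ('cc')
  [28] 6/1 → 3 ('ccb')

n(n+1)/2 = 29·30/2 = 435
Σ LCP = 0 + 1 + 2 + 2 + 1 + 2 + 1 + 2 + 3 + 0 + 2 + 1 + 1 + 5 + 2 + 2 + 3 + 0 + 2 + 2 + 4 + 1 + 3 + 2 + 3 + 1 + 3 + 2 + 3 = 56
distinct = 435 − 56 = 379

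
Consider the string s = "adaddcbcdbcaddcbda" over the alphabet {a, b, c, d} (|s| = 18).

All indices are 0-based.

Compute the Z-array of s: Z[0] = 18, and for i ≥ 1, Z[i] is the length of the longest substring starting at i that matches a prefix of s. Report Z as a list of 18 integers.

[18, 0, 2, 0, 0, 0, 0, 0, 0, 0, 0, 2, 0, 0, 0, 0, 0, 1]

Z[0]=18
i=1: fresh scan; Z[1]=0
i=2: fresh scan; Z[2]=2 grow→box=[2,4)
i=3: min(r-i=1, Z[1]=0)=0; Z[3]=0
i=4: fresh scan; Z[4]=0
i=5: fresh scan; Z[5]=0
i=6: fresh scan; Z[6]=0
i=7: fresh scan; Z[7]=0
i=8: fresh scan; Z[8]=0
i=9: fresh scan; Z[9]=0
i=10: fresh scan; Z[10]=0
i=11: fresh scan; Z[11]=2 grow→box=[11,13)
i=12: min(r-i=1, Z[1]=0)=0; Z[12]=0
i=13: fresh scan; Z[13]=0
i=14: fresh scan; Z[14]=0
i=15: fresh scan; Z[15]=0
i=16: fresh scan; Z[16]=0
i=17: fresh scan; Z[17]=1 grow→box=[17,18)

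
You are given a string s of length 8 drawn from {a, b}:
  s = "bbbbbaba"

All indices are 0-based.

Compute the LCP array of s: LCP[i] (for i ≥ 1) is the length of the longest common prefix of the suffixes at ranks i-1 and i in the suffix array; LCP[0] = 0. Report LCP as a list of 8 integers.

sorted suffixes:
  #0 SA[0]=7  'a'
  #1 SA[1]=5  'aba'
  #2 SA[2]=6  'ba'
  #3 SA[3]=4  'baba'
  #4 SA[4]=3  'bbaba'
  #5 SA[5]=2  'bbbaba'
  #6 SA[6]=1  'bbbbaba'
  #7 SA[7]=0  'bbbbbaba'

SA = [7, 5, 6, 4, 3, 2, 1, 0]
i: (SA[i-1],SA[i]) lcp shared
  1: (7,5) 1 'a'
  2: (5,6) 0 ''
  3: (6,4) 2 'ba'
  4: (4,3) 1 'b'
  5: (3,2) 2 'bb'
  6: (2,1) 3 'bbb'
  7: (1,0) 4 'bbbb'

[0, 1, 0, 2, 1, 2, 3, 4]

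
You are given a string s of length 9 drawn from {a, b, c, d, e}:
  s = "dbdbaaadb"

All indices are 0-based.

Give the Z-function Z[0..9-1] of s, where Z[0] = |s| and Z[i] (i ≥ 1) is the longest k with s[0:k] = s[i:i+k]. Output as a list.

[9, 0, 2, 0, 0, 0, 0, 2, 0]

Z[0]=9
i=1: outside box; Z[1]=0
i=2: outside box; Z[2]=2 scan→box=[2,4)
i=3: min(r-i=1, Z[1]=0)=0; Z[3]=0
i=4: outside box; Z[4]=0
i=5: outside box; Z[5]=0
i=6: outside box; Z[6]=0
i=7: outside box; Z[7]=2 scan→box=[7,9)
i=8: min(r-i=1, Z[1]=0)=0; Z[8]=0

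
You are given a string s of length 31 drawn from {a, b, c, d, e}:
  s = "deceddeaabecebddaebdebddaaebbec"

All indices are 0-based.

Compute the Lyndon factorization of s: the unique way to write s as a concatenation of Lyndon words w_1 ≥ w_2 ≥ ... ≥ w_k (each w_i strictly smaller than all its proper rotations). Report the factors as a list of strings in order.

emit factor 1: 'de' (i=0, period=2)
emit factor 2: 'cedde' (i=2, period=5)
emit factor 3: 'aabecebddaebdebddaaebbec' (i=7, period=24)

["de", "cedde", "aabecebddaebdebddaaebbec"]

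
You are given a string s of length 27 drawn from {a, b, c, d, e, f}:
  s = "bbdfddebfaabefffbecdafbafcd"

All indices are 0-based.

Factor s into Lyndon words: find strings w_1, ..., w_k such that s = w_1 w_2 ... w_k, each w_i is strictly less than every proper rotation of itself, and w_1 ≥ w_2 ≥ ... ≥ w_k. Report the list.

emit factor 1: 'bbdfddebf' (i=0, period=9)
emit factor 2: 'aabefffbecdafbafcd' (i=9, period=18)

["bbdfddebf", "aabefffbecdafbafcd"]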